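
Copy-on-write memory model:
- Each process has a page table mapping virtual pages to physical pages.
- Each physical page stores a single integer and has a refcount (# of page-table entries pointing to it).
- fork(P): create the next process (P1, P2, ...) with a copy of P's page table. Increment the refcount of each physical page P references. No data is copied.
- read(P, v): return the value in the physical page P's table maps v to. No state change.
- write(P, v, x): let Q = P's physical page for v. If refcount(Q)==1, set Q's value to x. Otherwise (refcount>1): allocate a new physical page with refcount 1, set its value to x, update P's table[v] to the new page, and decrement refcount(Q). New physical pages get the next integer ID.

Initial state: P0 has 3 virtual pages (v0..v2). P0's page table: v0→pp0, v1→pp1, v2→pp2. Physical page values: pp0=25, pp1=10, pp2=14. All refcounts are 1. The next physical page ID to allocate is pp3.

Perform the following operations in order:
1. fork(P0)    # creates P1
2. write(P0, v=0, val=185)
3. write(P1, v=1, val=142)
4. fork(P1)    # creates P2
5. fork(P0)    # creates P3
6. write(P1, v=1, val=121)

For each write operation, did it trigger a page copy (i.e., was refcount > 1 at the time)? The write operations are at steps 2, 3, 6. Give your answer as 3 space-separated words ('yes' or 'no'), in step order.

Op 1: fork(P0) -> P1. 3 ppages; refcounts: pp0:2 pp1:2 pp2:2
Op 2: write(P0, v0, 185). refcount(pp0)=2>1 -> COPY to pp3. 4 ppages; refcounts: pp0:1 pp1:2 pp2:2 pp3:1
Op 3: write(P1, v1, 142). refcount(pp1)=2>1 -> COPY to pp4. 5 ppages; refcounts: pp0:1 pp1:1 pp2:2 pp3:1 pp4:1
Op 4: fork(P1) -> P2. 5 ppages; refcounts: pp0:2 pp1:1 pp2:3 pp3:1 pp4:2
Op 5: fork(P0) -> P3. 5 ppages; refcounts: pp0:2 pp1:2 pp2:4 pp3:2 pp4:2
Op 6: write(P1, v1, 121). refcount(pp4)=2>1 -> COPY to pp5. 6 ppages; refcounts: pp0:2 pp1:2 pp2:4 pp3:2 pp4:1 pp5:1

yes yes yes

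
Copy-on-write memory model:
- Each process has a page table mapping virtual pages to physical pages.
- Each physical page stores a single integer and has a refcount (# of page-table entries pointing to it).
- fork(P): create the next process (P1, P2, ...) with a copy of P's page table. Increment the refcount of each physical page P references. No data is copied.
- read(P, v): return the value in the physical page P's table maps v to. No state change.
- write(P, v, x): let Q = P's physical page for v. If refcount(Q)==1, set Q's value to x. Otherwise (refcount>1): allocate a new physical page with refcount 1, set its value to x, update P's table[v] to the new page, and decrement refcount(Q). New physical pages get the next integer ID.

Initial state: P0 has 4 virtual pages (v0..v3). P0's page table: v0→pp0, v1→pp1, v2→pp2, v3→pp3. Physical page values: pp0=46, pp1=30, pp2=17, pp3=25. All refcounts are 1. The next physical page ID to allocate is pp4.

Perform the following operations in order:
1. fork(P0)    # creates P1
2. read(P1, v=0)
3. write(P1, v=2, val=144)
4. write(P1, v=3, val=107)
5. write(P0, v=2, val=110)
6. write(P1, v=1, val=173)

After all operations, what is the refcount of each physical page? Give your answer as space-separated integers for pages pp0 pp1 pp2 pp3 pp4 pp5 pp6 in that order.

Answer: 2 1 1 1 1 1 1

Derivation:
Op 1: fork(P0) -> P1. 4 ppages; refcounts: pp0:2 pp1:2 pp2:2 pp3:2
Op 2: read(P1, v0) -> 46. No state change.
Op 3: write(P1, v2, 144). refcount(pp2)=2>1 -> COPY to pp4. 5 ppages; refcounts: pp0:2 pp1:2 pp2:1 pp3:2 pp4:1
Op 4: write(P1, v3, 107). refcount(pp3)=2>1 -> COPY to pp5. 6 ppages; refcounts: pp0:2 pp1:2 pp2:1 pp3:1 pp4:1 pp5:1
Op 5: write(P0, v2, 110). refcount(pp2)=1 -> write in place. 6 ppages; refcounts: pp0:2 pp1:2 pp2:1 pp3:1 pp4:1 pp5:1
Op 6: write(P1, v1, 173). refcount(pp1)=2>1 -> COPY to pp6. 7 ppages; refcounts: pp0:2 pp1:1 pp2:1 pp3:1 pp4:1 pp5:1 pp6:1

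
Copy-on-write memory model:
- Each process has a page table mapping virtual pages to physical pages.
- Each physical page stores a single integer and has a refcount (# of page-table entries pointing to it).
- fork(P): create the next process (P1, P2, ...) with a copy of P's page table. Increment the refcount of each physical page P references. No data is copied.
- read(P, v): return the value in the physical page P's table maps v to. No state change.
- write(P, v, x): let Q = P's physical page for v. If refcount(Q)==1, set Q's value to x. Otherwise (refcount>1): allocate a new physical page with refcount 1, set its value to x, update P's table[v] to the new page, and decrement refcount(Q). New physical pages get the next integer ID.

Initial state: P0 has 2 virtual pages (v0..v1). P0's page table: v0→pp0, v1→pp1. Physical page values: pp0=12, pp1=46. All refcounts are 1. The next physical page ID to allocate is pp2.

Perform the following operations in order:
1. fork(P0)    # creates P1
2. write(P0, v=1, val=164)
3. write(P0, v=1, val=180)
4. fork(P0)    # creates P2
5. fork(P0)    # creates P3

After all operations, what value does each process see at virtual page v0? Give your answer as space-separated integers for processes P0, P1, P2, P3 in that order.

Answer: 12 12 12 12

Derivation:
Op 1: fork(P0) -> P1. 2 ppages; refcounts: pp0:2 pp1:2
Op 2: write(P0, v1, 164). refcount(pp1)=2>1 -> COPY to pp2. 3 ppages; refcounts: pp0:2 pp1:1 pp2:1
Op 3: write(P0, v1, 180). refcount(pp2)=1 -> write in place. 3 ppages; refcounts: pp0:2 pp1:1 pp2:1
Op 4: fork(P0) -> P2. 3 ppages; refcounts: pp0:3 pp1:1 pp2:2
Op 5: fork(P0) -> P3. 3 ppages; refcounts: pp0:4 pp1:1 pp2:3
P0: v0 -> pp0 = 12
P1: v0 -> pp0 = 12
P2: v0 -> pp0 = 12
P3: v0 -> pp0 = 12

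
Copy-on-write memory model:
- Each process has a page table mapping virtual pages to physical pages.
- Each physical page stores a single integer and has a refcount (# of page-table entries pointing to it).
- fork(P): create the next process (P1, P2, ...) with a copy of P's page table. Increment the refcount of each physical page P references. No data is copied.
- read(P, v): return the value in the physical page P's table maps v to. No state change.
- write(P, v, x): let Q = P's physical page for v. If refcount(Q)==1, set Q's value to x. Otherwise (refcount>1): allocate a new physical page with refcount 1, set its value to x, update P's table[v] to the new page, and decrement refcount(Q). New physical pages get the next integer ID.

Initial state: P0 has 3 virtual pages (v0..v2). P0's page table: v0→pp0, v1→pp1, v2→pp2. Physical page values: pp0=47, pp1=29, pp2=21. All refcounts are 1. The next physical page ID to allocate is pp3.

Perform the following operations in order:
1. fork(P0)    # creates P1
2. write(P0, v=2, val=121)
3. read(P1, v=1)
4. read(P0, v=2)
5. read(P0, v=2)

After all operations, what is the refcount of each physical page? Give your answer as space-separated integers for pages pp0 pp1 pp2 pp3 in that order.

Answer: 2 2 1 1

Derivation:
Op 1: fork(P0) -> P1. 3 ppages; refcounts: pp0:2 pp1:2 pp2:2
Op 2: write(P0, v2, 121). refcount(pp2)=2>1 -> COPY to pp3. 4 ppages; refcounts: pp0:2 pp1:2 pp2:1 pp3:1
Op 3: read(P1, v1) -> 29. No state change.
Op 4: read(P0, v2) -> 121. No state change.
Op 5: read(P0, v2) -> 121. No state change.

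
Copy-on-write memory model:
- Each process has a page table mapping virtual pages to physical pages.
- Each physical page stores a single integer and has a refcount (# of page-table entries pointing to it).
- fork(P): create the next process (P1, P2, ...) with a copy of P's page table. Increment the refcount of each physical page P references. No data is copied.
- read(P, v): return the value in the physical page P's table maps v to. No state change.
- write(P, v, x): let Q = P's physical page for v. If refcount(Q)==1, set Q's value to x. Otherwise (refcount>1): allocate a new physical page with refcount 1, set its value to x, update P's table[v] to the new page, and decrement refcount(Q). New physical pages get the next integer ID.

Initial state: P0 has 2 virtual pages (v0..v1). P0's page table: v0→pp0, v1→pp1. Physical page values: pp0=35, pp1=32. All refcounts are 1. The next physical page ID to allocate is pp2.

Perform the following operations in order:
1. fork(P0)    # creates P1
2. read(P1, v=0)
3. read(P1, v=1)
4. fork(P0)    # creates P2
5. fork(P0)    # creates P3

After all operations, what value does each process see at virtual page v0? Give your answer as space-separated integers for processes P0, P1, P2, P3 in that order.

Op 1: fork(P0) -> P1. 2 ppages; refcounts: pp0:2 pp1:2
Op 2: read(P1, v0) -> 35. No state change.
Op 3: read(P1, v1) -> 32. No state change.
Op 4: fork(P0) -> P2. 2 ppages; refcounts: pp0:3 pp1:3
Op 5: fork(P0) -> P3. 2 ppages; refcounts: pp0:4 pp1:4
P0: v0 -> pp0 = 35
P1: v0 -> pp0 = 35
P2: v0 -> pp0 = 35
P3: v0 -> pp0 = 35

Answer: 35 35 35 35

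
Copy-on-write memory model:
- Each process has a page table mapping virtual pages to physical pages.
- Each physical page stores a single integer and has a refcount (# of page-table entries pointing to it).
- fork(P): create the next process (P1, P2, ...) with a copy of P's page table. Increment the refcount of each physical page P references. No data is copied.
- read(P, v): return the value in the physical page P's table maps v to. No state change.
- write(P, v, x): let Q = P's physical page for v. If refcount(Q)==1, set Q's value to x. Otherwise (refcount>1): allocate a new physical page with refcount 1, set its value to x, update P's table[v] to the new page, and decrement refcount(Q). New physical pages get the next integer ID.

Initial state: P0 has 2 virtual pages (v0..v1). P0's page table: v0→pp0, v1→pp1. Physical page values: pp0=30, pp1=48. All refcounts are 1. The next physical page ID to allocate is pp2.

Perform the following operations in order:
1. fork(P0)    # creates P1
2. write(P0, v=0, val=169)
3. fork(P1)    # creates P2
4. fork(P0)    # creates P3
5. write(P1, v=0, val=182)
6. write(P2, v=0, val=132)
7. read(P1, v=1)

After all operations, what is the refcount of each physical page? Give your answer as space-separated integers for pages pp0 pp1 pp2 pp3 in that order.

Answer: 1 4 2 1

Derivation:
Op 1: fork(P0) -> P1. 2 ppages; refcounts: pp0:2 pp1:2
Op 2: write(P0, v0, 169). refcount(pp0)=2>1 -> COPY to pp2. 3 ppages; refcounts: pp0:1 pp1:2 pp2:1
Op 3: fork(P1) -> P2. 3 ppages; refcounts: pp0:2 pp1:3 pp2:1
Op 4: fork(P0) -> P3. 3 ppages; refcounts: pp0:2 pp1:4 pp2:2
Op 5: write(P1, v0, 182). refcount(pp0)=2>1 -> COPY to pp3. 4 ppages; refcounts: pp0:1 pp1:4 pp2:2 pp3:1
Op 6: write(P2, v0, 132). refcount(pp0)=1 -> write in place. 4 ppages; refcounts: pp0:1 pp1:4 pp2:2 pp3:1
Op 7: read(P1, v1) -> 48. No state change.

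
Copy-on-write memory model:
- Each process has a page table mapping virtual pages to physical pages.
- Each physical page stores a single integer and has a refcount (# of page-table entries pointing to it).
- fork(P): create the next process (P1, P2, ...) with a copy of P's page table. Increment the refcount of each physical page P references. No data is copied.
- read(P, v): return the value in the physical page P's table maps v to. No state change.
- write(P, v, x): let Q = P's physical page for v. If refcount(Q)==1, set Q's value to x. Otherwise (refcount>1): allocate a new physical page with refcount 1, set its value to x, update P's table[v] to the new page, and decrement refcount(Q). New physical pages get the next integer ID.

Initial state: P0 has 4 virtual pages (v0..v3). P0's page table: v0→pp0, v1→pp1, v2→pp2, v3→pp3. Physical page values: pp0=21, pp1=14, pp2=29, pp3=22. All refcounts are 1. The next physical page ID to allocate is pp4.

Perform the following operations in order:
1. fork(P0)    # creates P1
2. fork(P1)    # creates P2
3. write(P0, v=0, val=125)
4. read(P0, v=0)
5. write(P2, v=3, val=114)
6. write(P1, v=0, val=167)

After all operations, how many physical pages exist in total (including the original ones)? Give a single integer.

Op 1: fork(P0) -> P1. 4 ppages; refcounts: pp0:2 pp1:2 pp2:2 pp3:2
Op 2: fork(P1) -> P2. 4 ppages; refcounts: pp0:3 pp1:3 pp2:3 pp3:3
Op 3: write(P0, v0, 125). refcount(pp0)=3>1 -> COPY to pp4. 5 ppages; refcounts: pp0:2 pp1:3 pp2:3 pp3:3 pp4:1
Op 4: read(P0, v0) -> 125. No state change.
Op 5: write(P2, v3, 114). refcount(pp3)=3>1 -> COPY to pp5. 6 ppages; refcounts: pp0:2 pp1:3 pp2:3 pp3:2 pp4:1 pp5:1
Op 6: write(P1, v0, 167). refcount(pp0)=2>1 -> COPY to pp6. 7 ppages; refcounts: pp0:1 pp1:3 pp2:3 pp3:2 pp4:1 pp5:1 pp6:1

Answer: 7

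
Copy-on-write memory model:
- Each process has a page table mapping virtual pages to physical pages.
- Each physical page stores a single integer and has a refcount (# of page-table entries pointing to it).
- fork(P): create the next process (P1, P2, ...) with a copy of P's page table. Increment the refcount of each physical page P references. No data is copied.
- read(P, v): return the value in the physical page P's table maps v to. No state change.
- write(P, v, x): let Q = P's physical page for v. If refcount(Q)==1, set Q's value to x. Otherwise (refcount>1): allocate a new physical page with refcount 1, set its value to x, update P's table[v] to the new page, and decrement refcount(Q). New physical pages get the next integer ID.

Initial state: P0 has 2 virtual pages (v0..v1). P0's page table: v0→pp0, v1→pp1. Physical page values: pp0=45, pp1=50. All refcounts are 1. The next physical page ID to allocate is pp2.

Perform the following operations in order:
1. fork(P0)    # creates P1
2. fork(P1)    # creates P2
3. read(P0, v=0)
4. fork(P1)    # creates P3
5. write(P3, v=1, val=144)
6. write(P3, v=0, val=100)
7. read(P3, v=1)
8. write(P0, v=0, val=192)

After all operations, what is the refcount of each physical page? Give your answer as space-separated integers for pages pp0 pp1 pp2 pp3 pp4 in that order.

Answer: 2 3 1 1 1

Derivation:
Op 1: fork(P0) -> P1. 2 ppages; refcounts: pp0:2 pp1:2
Op 2: fork(P1) -> P2. 2 ppages; refcounts: pp0:3 pp1:3
Op 3: read(P0, v0) -> 45. No state change.
Op 4: fork(P1) -> P3. 2 ppages; refcounts: pp0:4 pp1:4
Op 5: write(P3, v1, 144). refcount(pp1)=4>1 -> COPY to pp2. 3 ppages; refcounts: pp0:4 pp1:3 pp2:1
Op 6: write(P3, v0, 100). refcount(pp0)=4>1 -> COPY to pp3. 4 ppages; refcounts: pp0:3 pp1:3 pp2:1 pp3:1
Op 7: read(P3, v1) -> 144. No state change.
Op 8: write(P0, v0, 192). refcount(pp0)=3>1 -> COPY to pp4. 5 ppages; refcounts: pp0:2 pp1:3 pp2:1 pp3:1 pp4:1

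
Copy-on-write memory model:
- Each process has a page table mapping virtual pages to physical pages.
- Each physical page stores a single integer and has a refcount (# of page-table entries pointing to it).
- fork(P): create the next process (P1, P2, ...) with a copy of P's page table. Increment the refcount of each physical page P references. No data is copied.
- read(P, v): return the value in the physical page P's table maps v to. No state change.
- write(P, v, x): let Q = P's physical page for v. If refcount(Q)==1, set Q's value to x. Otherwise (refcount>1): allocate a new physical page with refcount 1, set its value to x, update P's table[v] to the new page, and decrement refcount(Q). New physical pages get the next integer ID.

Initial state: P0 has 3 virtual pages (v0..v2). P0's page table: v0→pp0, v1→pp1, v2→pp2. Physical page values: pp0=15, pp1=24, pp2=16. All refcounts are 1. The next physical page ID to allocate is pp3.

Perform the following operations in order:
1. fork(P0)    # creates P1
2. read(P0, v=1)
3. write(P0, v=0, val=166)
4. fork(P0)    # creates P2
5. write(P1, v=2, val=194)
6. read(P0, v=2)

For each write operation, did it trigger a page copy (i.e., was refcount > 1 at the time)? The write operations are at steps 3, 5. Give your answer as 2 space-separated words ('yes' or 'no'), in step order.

Op 1: fork(P0) -> P1. 3 ppages; refcounts: pp0:2 pp1:2 pp2:2
Op 2: read(P0, v1) -> 24. No state change.
Op 3: write(P0, v0, 166). refcount(pp0)=2>1 -> COPY to pp3. 4 ppages; refcounts: pp0:1 pp1:2 pp2:2 pp3:1
Op 4: fork(P0) -> P2. 4 ppages; refcounts: pp0:1 pp1:3 pp2:3 pp3:2
Op 5: write(P1, v2, 194). refcount(pp2)=3>1 -> COPY to pp4. 5 ppages; refcounts: pp0:1 pp1:3 pp2:2 pp3:2 pp4:1
Op 6: read(P0, v2) -> 16. No state change.

yes yes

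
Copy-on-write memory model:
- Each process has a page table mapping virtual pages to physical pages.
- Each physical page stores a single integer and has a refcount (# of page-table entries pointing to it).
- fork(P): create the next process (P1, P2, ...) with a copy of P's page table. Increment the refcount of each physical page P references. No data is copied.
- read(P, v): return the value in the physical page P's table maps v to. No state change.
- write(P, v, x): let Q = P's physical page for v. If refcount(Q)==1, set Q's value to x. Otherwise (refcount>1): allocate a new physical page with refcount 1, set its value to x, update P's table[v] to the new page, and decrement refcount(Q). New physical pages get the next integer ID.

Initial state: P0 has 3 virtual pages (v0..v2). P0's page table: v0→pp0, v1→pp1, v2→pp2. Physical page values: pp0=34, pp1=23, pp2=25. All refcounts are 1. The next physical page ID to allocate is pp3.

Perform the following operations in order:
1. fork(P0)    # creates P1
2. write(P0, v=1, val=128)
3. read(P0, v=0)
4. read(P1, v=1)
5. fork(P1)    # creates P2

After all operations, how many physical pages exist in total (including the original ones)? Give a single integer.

Op 1: fork(P0) -> P1. 3 ppages; refcounts: pp0:2 pp1:2 pp2:2
Op 2: write(P0, v1, 128). refcount(pp1)=2>1 -> COPY to pp3. 4 ppages; refcounts: pp0:2 pp1:1 pp2:2 pp3:1
Op 3: read(P0, v0) -> 34. No state change.
Op 4: read(P1, v1) -> 23. No state change.
Op 5: fork(P1) -> P2. 4 ppages; refcounts: pp0:3 pp1:2 pp2:3 pp3:1

Answer: 4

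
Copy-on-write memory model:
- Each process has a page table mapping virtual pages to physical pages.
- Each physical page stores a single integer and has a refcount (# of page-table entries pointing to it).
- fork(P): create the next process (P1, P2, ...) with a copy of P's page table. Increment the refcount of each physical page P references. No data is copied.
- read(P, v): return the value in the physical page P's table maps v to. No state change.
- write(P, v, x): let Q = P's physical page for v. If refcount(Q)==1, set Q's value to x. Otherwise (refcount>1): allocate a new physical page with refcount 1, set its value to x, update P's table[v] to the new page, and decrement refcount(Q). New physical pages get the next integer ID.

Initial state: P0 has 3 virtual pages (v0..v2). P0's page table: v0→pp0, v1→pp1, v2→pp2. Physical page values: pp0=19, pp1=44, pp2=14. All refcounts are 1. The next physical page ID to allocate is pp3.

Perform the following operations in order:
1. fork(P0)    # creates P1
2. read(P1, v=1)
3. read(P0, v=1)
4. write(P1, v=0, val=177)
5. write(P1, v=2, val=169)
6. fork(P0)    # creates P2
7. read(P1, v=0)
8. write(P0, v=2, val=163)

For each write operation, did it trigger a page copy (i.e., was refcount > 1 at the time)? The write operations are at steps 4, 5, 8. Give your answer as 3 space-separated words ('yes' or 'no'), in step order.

Op 1: fork(P0) -> P1. 3 ppages; refcounts: pp0:2 pp1:2 pp2:2
Op 2: read(P1, v1) -> 44. No state change.
Op 3: read(P0, v1) -> 44. No state change.
Op 4: write(P1, v0, 177). refcount(pp0)=2>1 -> COPY to pp3. 4 ppages; refcounts: pp0:1 pp1:2 pp2:2 pp3:1
Op 5: write(P1, v2, 169). refcount(pp2)=2>1 -> COPY to pp4. 5 ppages; refcounts: pp0:1 pp1:2 pp2:1 pp3:1 pp4:1
Op 6: fork(P0) -> P2. 5 ppages; refcounts: pp0:2 pp1:3 pp2:2 pp3:1 pp4:1
Op 7: read(P1, v0) -> 177. No state change.
Op 8: write(P0, v2, 163). refcount(pp2)=2>1 -> COPY to pp5. 6 ppages; refcounts: pp0:2 pp1:3 pp2:1 pp3:1 pp4:1 pp5:1

yes yes yes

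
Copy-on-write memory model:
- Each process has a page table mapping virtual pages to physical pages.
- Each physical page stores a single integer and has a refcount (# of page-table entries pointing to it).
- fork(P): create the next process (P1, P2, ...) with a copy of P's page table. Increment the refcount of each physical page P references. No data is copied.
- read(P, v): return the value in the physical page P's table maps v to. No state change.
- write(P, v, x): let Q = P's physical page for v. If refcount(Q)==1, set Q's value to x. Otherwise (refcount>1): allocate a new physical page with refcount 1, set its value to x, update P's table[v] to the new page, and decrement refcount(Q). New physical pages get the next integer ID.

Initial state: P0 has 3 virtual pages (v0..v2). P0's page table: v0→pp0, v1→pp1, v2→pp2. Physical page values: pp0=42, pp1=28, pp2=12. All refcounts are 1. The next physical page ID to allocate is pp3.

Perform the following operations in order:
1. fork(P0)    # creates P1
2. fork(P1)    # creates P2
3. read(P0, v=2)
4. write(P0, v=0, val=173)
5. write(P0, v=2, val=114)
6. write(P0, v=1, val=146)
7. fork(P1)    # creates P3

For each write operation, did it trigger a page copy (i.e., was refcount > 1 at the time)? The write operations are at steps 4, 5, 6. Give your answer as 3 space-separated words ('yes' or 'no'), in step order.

Op 1: fork(P0) -> P1. 3 ppages; refcounts: pp0:2 pp1:2 pp2:2
Op 2: fork(P1) -> P2. 3 ppages; refcounts: pp0:3 pp1:3 pp2:3
Op 3: read(P0, v2) -> 12. No state change.
Op 4: write(P0, v0, 173). refcount(pp0)=3>1 -> COPY to pp3. 4 ppages; refcounts: pp0:2 pp1:3 pp2:3 pp3:1
Op 5: write(P0, v2, 114). refcount(pp2)=3>1 -> COPY to pp4. 5 ppages; refcounts: pp0:2 pp1:3 pp2:2 pp3:1 pp4:1
Op 6: write(P0, v1, 146). refcount(pp1)=3>1 -> COPY to pp5. 6 ppages; refcounts: pp0:2 pp1:2 pp2:2 pp3:1 pp4:1 pp5:1
Op 7: fork(P1) -> P3. 6 ppages; refcounts: pp0:3 pp1:3 pp2:3 pp3:1 pp4:1 pp5:1

yes yes yes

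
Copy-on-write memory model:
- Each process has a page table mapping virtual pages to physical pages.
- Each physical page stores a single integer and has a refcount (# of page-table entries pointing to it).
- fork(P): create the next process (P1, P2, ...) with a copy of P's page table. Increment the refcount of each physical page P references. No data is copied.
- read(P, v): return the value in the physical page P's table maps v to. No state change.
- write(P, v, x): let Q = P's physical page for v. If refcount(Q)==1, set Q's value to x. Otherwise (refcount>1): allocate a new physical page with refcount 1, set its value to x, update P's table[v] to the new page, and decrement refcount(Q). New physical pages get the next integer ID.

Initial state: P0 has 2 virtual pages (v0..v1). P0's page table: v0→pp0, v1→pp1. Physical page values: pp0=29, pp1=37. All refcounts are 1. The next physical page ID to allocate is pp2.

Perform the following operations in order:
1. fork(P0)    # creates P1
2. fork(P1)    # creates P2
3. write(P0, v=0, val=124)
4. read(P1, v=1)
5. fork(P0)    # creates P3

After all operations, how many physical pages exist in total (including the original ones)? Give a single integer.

Answer: 3

Derivation:
Op 1: fork(P0) -> P1. 2 ppages; refcounts: pp0:2 pp1:2
Op 2: fork(P1) -> P2. 2 ppages; refcounts: pp0:3 pp1:3
Op 3: write(P0, v0, 124). refcount(pp0)=3>1 -> COPY to pp2. 3 ppages; refcounts: pp0:2 pp1:3 pp2:1
Op 4: read(P1, v1) -> 37. No state change.
Op 5: fork(P0) -> P3. 3 ppages; refcounts: pp0:2 pp1:4 pp2:2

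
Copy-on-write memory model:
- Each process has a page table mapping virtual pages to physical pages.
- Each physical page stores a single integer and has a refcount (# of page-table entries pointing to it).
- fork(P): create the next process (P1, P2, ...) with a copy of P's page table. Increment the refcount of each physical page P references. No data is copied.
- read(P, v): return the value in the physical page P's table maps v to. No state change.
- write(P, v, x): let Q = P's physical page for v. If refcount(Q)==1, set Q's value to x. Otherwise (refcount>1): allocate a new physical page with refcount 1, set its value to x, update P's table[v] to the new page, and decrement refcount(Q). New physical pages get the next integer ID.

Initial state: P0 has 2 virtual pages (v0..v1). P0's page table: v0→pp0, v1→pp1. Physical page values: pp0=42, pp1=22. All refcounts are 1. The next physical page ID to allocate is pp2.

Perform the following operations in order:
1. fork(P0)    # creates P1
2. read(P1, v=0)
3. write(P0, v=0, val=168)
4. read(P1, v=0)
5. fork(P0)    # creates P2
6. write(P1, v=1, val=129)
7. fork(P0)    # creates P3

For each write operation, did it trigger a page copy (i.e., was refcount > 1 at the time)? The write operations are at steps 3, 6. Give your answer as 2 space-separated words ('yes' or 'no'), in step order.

Op 1: fork(P0) -> P1. 2 ppages; refcounts: pp0:2 pp1:2
Op 2: read(P1, v0) -> 42. No state change.
Op 3: write(P0, v0, 168). refcount(pp0)=2>1 -> COPY to pp2. 3 ppages; refcounts: pp0:1 pp1:2 pp2:1
Op 4: read(P1, v0) -> 42. No state change.
Op 5: fork(P0) -> P2. 3 ppages; refcounts: pp0:1 pp1:3 pp2:2
Op 6: write(P1, v1, 129). refcount(pp1)=3>1 -> COPY to pp3. 4 ppages; refcounts: pp0:1 pp1:2 pp2:2 pp3:1
Op 7: fork(P0) -> P3. 4 ppages; refcounts: pp0:1 pp1:3 pp2:3 pp3:1

yes yes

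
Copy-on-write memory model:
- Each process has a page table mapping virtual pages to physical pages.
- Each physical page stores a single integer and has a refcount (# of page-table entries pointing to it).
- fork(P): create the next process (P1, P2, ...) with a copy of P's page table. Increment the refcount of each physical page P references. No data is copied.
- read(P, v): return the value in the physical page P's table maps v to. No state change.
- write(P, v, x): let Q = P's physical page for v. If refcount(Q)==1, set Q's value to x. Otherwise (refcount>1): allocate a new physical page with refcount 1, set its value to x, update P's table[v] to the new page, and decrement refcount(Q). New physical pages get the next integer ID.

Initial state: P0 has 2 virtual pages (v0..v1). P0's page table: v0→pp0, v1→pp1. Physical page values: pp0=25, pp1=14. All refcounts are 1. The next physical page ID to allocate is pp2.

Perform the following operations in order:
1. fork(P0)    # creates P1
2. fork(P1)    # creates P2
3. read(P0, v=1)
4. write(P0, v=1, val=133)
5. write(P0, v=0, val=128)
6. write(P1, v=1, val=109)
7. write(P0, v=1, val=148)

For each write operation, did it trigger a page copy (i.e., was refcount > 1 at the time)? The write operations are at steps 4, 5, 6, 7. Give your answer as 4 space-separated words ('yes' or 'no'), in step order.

Op 1: fork(P0) -> P1. 2 ppages; refcounts: pp0:2 pp1:2
Op 2: fork(P1) -> P2. 2 ppages; refcounts: pp0:3 pp1:3
Op 3: read(P0, v1) -> 14. No state change.
Op 4: write(P0, v1, 133). refcount(pp1)=3>1 -> COPY to pp2. 3 ppages; refcounts: pp0:3 pp1:2 pp2:1
Op 5: write(P0, v0, 128). refcount(pp0)=3>1 -> COPY to pp3. 4 ppages; refcounts: pp0:2 pp1:2 pp2:1 pp3:1
Op 6: write(P1, v1, 109). refcount(pp1)=2>1 -> COPY to pp4. 5 ppages; refcounts: pp0:2 pp1:1 pp2:1 pp3:1 pp4:1
Op 7: write(P0, v1, 148). refcount(pp2)=1 -> write in place. 5 ppages; refcounts: pp0:2 pp1:1 pp2:1 pp3:1 pp4:1

yes yes yes no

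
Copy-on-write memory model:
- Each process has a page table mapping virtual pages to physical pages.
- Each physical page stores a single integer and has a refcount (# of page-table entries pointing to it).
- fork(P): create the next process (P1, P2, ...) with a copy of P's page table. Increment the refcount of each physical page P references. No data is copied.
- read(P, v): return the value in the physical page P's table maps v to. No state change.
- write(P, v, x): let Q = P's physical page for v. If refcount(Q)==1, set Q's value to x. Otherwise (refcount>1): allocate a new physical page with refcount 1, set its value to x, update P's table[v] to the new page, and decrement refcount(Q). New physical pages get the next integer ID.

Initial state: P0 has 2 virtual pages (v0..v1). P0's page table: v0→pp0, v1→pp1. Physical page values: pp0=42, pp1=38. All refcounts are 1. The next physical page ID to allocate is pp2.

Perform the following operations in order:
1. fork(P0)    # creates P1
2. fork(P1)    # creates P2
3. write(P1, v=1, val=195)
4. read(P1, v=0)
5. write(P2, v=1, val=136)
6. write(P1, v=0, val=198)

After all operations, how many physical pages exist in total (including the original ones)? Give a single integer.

Op 1: fork(P0) -> P1. 2 ppages; refcounts: pp0:2 pp1:2
Op 2: fork(P1) -> P2. 2 ppages; refcounts: pp0:3 pp1:3
Op 3: write(P1, v1, 195). refcount(pp1)=3>1 -> COPY to pp2. 3 ppages; refcounts: pp0:3 pp1:2 pp2:1
Op 4: read(P1, v0) -> 42. No state change.
Op 5: write(P2, v1, 136). refcount(pp1)=2>1 -> COPY to pp3. 4 ppages; refcounts: pp0:3 pp1:1 pp2:1 pp3:1
Op 6: write(P1, v0, 198). refcount(pp0)=3>1 -> COPY to pp4. 5 ppages; refcounts: pp0:2 pp1:1 pp2:1 pp3:1 pp4:1

Answer: 5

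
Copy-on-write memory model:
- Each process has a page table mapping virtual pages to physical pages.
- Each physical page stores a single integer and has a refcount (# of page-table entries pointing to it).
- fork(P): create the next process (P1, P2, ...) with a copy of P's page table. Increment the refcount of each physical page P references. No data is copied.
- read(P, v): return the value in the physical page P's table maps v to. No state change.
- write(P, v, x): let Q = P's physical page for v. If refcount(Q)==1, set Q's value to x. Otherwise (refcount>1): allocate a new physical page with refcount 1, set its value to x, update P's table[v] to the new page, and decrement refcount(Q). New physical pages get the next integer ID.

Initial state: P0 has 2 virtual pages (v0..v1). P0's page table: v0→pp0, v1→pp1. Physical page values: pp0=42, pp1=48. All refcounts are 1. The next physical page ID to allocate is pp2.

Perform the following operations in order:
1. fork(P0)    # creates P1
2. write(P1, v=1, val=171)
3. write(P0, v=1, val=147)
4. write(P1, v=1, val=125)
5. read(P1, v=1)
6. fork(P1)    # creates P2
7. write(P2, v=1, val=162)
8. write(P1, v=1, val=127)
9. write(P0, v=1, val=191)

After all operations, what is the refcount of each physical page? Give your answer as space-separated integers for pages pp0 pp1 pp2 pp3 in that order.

Op 1: fork(P0) -> P1. 2 ppages; refcounts: pp0:2 pp1:2
Op 2: write(P1, v1, 171). refcount(pp1)=2>1 -> COPY to pp2. 3 ppages; refcounts: pp0:2 pp1:1 pp2:1
Op 3: write(P0, v1, 147). refcount(pp1)=1 -> write in place. 3 ppages; refcounts: pp0:2 pp1:1 pp2:1
Op 4: write(P1, v1, 125). refcount(pp2)=1 -> write in place. 3 ppages; refcounts: pp0:2 pp1:1 pp2:1
Op 5: read(P1, v1) -> 125. No state change.
Op 6: fork(P1) -> P2. 3 ppages; refcounts: pp0:3 pp1:1 pp2:2
Op 7: write(P2, v1, 162). refcount(pp2)=2>1 -> COPY to pp3. 4 ppages; refcounts: pp0:3 pp1:1 pp2:1 pp3:1
Op 8: write(P1, v1, 127). refcount(pp2)=1 -> write in place. 4 ppages; refcounts: pp0:3 pp1:1 pp2:1 pp3:1
Op 9: write(P0, v1, 191). refcount(pp1)=1 -> write in place. 4 ppages; refcounts: pp0:3 pp1:1 pp2:1 pp3:1

Answer: 3 1 1 1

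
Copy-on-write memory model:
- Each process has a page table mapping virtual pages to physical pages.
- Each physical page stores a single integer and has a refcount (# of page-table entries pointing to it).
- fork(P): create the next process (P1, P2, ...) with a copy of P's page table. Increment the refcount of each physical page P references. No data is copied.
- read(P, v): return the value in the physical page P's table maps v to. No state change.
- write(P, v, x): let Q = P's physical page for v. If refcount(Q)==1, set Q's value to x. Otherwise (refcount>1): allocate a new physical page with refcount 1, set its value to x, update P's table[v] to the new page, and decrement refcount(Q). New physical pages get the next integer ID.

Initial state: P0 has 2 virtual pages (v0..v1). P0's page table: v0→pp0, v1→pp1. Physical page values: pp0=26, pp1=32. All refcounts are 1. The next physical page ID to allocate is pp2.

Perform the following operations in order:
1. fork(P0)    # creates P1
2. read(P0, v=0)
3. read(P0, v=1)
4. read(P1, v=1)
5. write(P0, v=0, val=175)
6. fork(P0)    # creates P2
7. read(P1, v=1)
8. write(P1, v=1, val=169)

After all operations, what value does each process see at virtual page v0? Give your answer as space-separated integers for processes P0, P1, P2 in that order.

Answer: 175 26 175

Derivation:
Op 1: fork(P0) -> P1. 2 ppages; refcounts: pp0:2 pp1:2
Op 2: read(P0, v0) -> 26. No state change.
Op 3: read(P0, v1) -> 32. No state change.
Op 4: read(P1, v1) -> 32. No state change.
Op 5: write(P0, v0, 175). refcount(pp0)=2>1 -> COPY to pp2. 3 ppages; refcounts: pp0:1 pp1:2 pp2:1
Op 6: fork(P0) -> P2. 3 ppages; refcounts: pp0:1 pp1:3 pp2:2
Op 7: read(P1, v1) -> 32. No state change.
Op 8: write(P1, v1, 169). refcount(pp1)=3>1 -> COPY to pp3. 4 ppages; refcounts: pp0:1 pp1:2 pp2:2 pp3:1
P0: v0 -> pp2 = 175
P1: v0 -> pp0 = 26
P2: v0 -> pp2 = 175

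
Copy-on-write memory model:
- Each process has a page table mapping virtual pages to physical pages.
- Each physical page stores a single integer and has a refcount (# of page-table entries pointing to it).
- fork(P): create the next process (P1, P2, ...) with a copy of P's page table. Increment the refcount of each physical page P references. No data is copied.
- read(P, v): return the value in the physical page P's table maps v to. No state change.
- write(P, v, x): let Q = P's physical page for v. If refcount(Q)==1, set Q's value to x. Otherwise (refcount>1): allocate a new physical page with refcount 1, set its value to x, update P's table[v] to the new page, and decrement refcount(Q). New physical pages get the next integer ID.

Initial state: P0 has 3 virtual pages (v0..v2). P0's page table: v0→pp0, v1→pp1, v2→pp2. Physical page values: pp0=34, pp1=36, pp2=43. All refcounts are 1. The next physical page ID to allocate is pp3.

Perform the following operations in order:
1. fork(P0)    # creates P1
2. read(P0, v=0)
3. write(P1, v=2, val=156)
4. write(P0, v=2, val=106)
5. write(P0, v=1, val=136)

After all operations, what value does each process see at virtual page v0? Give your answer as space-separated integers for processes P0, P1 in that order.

Op 1: fork(P0) -> P1. 3 ppages; refcounts: pp0:2 pp1:2 pp2:2
Op 2: read(P0, v0) -> 34. No state change.
Op 3: write(P1, v2, 156). refcount(pp2)=2>1 -> COPY to pp3. 4 ppages; refcounts: pp0:2 pp1:2 pp2:1 pp3:1
Op 4: write(P0, v2, 106). refcount(pp2)=1 -> write in place. 4 ppages; refcounts: pp0:2 pp1:2 pp2:1 pp3:1
Op 5: write(P0, v1, 136). refcount(pp1)=2>1 -> COPY to pp4. 5 ppages; refcounts: pp0:2 pp1:1 pp2:1 pp3:1 pp4:1
P0: v0 -> pp0 = 34
P1: v0 -> pp0 = 34

Answer: 34 34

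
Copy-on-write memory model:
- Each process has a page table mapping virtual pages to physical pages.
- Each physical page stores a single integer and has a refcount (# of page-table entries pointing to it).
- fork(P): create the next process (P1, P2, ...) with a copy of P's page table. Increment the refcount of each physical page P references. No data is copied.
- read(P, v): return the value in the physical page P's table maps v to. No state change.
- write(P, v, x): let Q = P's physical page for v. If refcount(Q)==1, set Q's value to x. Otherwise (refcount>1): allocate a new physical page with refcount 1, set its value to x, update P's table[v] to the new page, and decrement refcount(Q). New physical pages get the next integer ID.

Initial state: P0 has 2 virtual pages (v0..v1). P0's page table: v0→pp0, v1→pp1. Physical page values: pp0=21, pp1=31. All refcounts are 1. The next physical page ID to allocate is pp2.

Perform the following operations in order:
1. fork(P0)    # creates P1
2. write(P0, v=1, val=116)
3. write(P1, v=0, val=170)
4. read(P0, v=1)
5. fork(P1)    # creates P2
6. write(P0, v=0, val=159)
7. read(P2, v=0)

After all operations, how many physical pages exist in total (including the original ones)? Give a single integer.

Op 1: fork(P0) -> P1. 2 ppages; refcounts: pp0:2 pp1:2
Op 2: write(P0, v1, 116). refcount(pp1)=2>1 -> COPY to pp2. 3 ppages; refcounts: pp0:2 pp1:1 pp2:1
Op 3: write(P1, v0, 170). refcount(pp0)=2>1 -> COPY to pp3. 4 ppages; refcounts: pp0:1 pp1:1 pp2:1 pp3:1
Op 4: read(P0, v1) -> 116. No state change.
Op 5: fork(P1) -> P2. 4 ppages; refcounts: pp0:1 pp1:2 pp2:1 pp3:2
Op 6: write(P0, v0, 159). refcount(pp0)=1 -> write in place. 4 ppages; refcounts: pp0:1 pp1:2 pp2:1 pp3:2
Op 7: read(P2, v0) -> 170. No state change.

Answer: 4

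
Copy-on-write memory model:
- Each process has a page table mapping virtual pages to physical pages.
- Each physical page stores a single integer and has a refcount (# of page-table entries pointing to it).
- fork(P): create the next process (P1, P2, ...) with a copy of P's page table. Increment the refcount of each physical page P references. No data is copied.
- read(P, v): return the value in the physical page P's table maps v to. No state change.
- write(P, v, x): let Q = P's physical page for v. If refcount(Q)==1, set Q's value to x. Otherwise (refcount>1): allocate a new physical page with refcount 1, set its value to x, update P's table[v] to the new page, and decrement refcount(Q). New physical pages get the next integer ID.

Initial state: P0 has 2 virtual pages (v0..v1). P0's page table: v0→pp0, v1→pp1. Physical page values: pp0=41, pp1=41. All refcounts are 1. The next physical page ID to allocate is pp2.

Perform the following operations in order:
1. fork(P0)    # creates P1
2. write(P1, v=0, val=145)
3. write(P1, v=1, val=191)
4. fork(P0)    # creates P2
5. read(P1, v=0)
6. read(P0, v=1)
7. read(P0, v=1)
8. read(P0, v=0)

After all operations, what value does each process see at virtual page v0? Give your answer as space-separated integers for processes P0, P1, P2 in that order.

Op 1: fork(P0) -> P1. 2 ppages; refcounts: pp0:2 pp1:2
Op 2: write(P1, v0, 145). refcount(pp0)=2>1 -> COPY to pp2. 3 ppages; refcounts: pp0:1 pp1:2 pp2:1
Op 3: write(P1, v1, 191). refcount(pp1)=2>1 -> COPY to pp3. 4 ppages; refcounts: pp0:1 pp1:1 pp2:1 pp3:1
Op 4: fork(P0) -> P2. 4 ppages; refcounts: pp0:2 pp1:2 pp2:1 pp3:1
Op 5: read(P1, v0) -> 145. No state change.
Op 6: read(P0, v1) -> 41. No state change.
Op 7: read(P0, v1) -> 41. No state change.
Op 8: read(P0, v0) -> 41. No state change.
P0: v0 -> pp0 = 41
P1: v0 -> pp2 = 145
P2: v0 -> pp0 = 41

Answer: 41 145 41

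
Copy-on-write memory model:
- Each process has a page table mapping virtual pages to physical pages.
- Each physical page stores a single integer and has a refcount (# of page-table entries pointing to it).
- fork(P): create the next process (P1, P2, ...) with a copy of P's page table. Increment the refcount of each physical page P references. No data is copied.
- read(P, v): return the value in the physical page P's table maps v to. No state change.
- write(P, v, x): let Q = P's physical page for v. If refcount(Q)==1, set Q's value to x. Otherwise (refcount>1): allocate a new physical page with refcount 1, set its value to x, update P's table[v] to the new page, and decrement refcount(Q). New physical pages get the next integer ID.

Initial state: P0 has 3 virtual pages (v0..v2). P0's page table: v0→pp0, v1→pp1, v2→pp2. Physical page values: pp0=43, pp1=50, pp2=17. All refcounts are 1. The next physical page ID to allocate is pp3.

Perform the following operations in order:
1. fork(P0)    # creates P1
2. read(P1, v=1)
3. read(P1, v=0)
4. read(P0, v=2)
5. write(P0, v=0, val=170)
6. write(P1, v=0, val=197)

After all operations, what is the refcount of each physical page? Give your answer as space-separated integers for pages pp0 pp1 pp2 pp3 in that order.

Answer: 1 2 2 1

Derivation:
Op 1: fork(P0) -> P1. 3 ppages; refcounts: pp0:2 pp1:2 pp2:2
Op 2: read(P1, v1) -> 50. No state change.
Op 3: read(P1, v0) -> 43. No state change.
Op 4: read(P0, v2) -> 17. No state change.
Op 5: write(P0, v0, 170). refcount(pp0)=2>1 -> COPY to pp3. 4 ppages; refcounts: pp0:1 pp1:2 pp2:2 pp3:1
Op 6: write(P1, v0, 197). refcount(pp0)=1 -> write in place. 4 ppages; refcounts: pp0:1 pp1:2 pp2:2 pp3:1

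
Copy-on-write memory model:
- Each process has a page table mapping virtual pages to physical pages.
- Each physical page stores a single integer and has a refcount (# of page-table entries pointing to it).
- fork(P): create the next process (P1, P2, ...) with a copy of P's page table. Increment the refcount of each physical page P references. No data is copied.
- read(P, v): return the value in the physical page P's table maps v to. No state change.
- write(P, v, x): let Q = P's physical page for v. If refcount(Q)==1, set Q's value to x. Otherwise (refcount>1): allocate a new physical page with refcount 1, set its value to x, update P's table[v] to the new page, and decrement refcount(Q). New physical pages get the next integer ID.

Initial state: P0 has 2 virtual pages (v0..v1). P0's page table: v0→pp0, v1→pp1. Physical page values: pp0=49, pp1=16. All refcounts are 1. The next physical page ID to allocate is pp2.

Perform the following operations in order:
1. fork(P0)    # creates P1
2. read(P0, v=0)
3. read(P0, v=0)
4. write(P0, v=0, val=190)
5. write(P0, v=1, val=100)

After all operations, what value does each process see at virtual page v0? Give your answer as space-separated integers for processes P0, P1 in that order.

Answer: 190 49

Derivation:
Op 1: fork(P0) -> P1. 2 ppages; refcounts: pp0:2 pp1:2
Op 2: read(P0, v0) -> 49. No state change.
Op 3: read(P0, v0) -> 49. No state change.
Op 4: write(P0, v0, 190). refcount(pp0)=2>1 -> COPY to pp2. 3 ppages; refcounts: pp0:1 pp1:2 pp2:1
Op 5: write(P0, v1, 100). refcount(pp1)=2>1 -> COPY to pp3. 4 ppages; refcounts: pp0:1 pp1:1 pp2:1 pp3:1
P0: v0 -> pp2 = 190
P1: v0 -> pp0 = 49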